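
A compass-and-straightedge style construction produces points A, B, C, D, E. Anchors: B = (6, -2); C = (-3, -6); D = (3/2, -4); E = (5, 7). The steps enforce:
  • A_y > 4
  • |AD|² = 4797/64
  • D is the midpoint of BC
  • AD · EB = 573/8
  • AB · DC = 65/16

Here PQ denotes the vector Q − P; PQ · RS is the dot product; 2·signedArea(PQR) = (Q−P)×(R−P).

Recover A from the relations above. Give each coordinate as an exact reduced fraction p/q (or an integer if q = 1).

A = (33/8, 17/4)

1. A_x = 33/8  [AD · EB = 573/8 ∩ AB · DC = 65/16]
2. A_y = 17/4  [AD · EB = 573/8 ∩ AB · DC = 65/16]
   → A = (33/8, 17/4)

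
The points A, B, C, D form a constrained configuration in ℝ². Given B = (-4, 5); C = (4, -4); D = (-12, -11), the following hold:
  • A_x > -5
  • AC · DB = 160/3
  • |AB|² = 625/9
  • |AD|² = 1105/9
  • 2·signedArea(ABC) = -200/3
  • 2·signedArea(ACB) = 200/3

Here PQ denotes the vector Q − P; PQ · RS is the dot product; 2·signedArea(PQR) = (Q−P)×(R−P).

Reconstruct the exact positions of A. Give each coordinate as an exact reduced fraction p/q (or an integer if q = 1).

A = (-4, -10/3)

1. A_x = -4  [2·signedArea(ACB) = 200/3 ∩ AC · DB = 160/3]
2. A_y = -10/3  [2·signedArea(ACB) = 200/3 ∩ AC · DB = 160/3]
   → A = (-4, -10/3)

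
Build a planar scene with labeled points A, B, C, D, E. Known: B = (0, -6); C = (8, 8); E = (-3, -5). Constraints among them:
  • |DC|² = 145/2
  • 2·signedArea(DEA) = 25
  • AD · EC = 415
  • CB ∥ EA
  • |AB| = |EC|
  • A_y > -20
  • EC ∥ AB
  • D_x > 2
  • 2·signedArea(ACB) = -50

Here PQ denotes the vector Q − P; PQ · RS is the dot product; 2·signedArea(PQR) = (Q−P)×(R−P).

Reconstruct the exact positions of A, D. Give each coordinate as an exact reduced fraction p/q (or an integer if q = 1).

A = (-11, -19)
D = (5/2, 3/2)

1. A_x = -11  [EC ∥ AB ∩ CB ∥ EA]
2. A_y = -19  [EC ∥ AB ∩ CB ∥ EA]
   → A = (-11, -19)
3. D_x = 5/2  [2·signedArea(DEA) = 25 ∩ AD · EC = 415]
4. D_y = 3/2  [2·signedArea(DEA) = 25 ∩ AD · EC = 415]
   → D = (5/2, 3/2)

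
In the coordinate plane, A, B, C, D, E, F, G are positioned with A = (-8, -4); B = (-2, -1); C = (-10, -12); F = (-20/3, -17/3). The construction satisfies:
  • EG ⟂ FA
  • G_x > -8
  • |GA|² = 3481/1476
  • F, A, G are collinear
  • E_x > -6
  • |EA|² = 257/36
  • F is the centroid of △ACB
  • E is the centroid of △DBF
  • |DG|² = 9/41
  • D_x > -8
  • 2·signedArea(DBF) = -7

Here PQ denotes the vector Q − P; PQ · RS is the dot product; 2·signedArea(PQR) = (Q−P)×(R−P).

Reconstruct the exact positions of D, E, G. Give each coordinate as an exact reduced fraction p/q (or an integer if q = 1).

1. G_x = -866/123  [line -5/3·x + -4/3·y + -56/3 = 0 ∩ |GA|² = 3481/1476]
2. G_y = -1279/246  [line -5/3·x + -4/3·y + -56/3 = 0 ∩ |GA|² = 3481/1476]
   → G = (-866/123, -1279/246)
3. E_x = -16/3  [line 4/3·x + -5/3·y + 13/18 = 0 ∩ |EA|² = 257/36]
4. E_y = -23/6  [line 4/3·x + -5/3·y + 13/18 = 0 ∩ |EA|² = 257/36]
   → E = (-16/3, -23/6)
5. D_x = -22/3  [2·signedArea(DBF) = -7 ∩ E is the centroid of △DBF]
6. D_y = -29/6  [2·signedArea(DBF) = -7 ∩ E is the centroid of △DBF]
   → D = (-22/3, -29/6)

D = (-22/3, -29/6)
E = (-16/3, -23/6)
G = (-866/123, -1279/246)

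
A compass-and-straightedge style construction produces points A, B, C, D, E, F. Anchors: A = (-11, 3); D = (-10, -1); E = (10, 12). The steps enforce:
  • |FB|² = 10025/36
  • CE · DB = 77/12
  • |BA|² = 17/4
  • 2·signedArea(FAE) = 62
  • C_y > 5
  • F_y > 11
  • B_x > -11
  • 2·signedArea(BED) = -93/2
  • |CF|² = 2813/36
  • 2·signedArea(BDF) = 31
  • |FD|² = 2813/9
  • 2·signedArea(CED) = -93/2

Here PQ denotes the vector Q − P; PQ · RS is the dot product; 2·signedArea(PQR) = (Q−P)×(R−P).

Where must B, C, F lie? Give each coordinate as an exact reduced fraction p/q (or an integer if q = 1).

1. F_x = 7/3  [line -9·x + 21·y + -224 = 0 ∩ |FD|² = 2813/9]
2. F_y = 35/3  [line -9·x + 21·y + -224 = 0 ∩ |FD|² = 2813/9]
   → F = (7/3, 35/3)
3. B_x = -21/2  [2·signedArea(BED) = -93/2 ∩ 2·signedArea(BDF) = 31]
4. B_y = 1  [2·signedArea(BED) = -93/2 ∩ 2·signedArea(BDF) = 31]
   → B = (-21/2, 1)
5. C_x = -23/6  [2·signedArea(CED) = -93/2 ∩ CE · DB = 77/12]
6. C_y = 16/3  [2·signedArea(CED) = -93/2 ∩ CE · DB = 77/12]
   → C = (-23/6, 16/3)

B = (-21/2, 1)
C = (-23/6, 16/3)
F = (7/3, 35/3)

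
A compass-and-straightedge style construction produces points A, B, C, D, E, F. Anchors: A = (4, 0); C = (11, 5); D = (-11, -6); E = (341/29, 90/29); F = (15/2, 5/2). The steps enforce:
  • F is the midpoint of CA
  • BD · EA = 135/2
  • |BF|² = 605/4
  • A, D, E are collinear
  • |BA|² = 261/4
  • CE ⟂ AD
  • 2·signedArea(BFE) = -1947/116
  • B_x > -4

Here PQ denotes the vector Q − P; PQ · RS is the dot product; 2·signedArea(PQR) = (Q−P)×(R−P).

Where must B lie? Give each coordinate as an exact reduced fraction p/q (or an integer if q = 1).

1. B_x = -7/2  [2·signedArea(BFE) = -1947/116 ∩ BD · EA = 135/2]
2. B_y = -3  [2·signedArea(BFE) = -1947/116 ∩ BD · EA = 135/2]
   → B = (-7/2, -3)

B = (-7/2, -3)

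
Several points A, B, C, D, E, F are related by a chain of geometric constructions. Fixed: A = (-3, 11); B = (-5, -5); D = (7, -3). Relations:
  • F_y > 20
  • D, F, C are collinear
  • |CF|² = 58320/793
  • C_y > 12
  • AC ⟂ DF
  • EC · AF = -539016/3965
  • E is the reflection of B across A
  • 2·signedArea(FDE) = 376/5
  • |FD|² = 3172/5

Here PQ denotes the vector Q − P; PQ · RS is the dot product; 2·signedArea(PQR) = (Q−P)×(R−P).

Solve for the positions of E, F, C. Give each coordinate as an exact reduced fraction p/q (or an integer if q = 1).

C = (4743/3965, 49819/3965)
E = (-1, 27)
F = (-9/5, 103/5)

1. E_x = -1  [E is the reflection of B across A]
2. E_y = 27  [E is the reflection of B across A]
   → E = (-1, 27)
3. F_x = -9/5  [line -30·x + -8·y + 554/5 = 0 ∩ |FD|² = 3172/5]
4. F_y = 103/5  [line -30·x + -8·y + 554/5 = 0 ∩ |FD|² = 3172/5]
   → F = (-9/5, 103/5)
5. C_x = 4743/3965  [D, F, C are collinear ∩ AC ⟂ DF]
6. C_y = 49819/3965  [D, F, C are collinear ∩ AC ⟂ DF]
   → C = (4743/3965, 49819/3965)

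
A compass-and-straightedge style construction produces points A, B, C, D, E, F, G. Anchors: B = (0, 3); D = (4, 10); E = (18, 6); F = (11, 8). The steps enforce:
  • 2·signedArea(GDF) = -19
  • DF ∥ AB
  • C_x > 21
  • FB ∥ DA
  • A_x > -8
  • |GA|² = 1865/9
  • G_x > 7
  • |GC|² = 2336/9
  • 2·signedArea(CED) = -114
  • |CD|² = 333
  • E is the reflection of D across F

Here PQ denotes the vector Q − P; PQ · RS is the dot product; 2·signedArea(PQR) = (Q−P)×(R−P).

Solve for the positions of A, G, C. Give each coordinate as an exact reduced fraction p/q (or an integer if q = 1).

A = (-7, 5)
C = (22, 13)
G = (22/3, 19/3)

1. A_x = -7  [DF ∥ AB ∩ FB ∥ DA]
2. A_y = 5  [DF ∥ AB ∩ FB ∥ DA]
   → A = (-7, 5)
3. G_x = 22/3  [line 2·x + 7·y + -59 = 0 ∩ |GA|² = 1865/9]
4. G_y = 19/3  [line 2·x + 7·y + -59 = 0 ∩ |GA|² = 1865/9]
   → G = (22/3, 19/3)
5. C_x = 22  [line -4·x + -14·y + 270 = 0 ∩ |GC|² = 2336/9]
6. C_y = 13  [line -4·x + -14·y + 270 = 0 ∩ |GC|² = 2336/9]
   → C = (22, 13)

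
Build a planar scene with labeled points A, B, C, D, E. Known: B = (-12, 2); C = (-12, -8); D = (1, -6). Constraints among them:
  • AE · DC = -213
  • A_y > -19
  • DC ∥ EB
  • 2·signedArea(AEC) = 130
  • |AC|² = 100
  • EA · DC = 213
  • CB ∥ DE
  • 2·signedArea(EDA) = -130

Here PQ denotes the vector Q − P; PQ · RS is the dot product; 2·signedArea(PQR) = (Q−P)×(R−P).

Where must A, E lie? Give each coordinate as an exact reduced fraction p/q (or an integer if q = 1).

1. E_x = 1  [DC ∥ EB ∩ CB ∥ DE]
2. E_y = 4  [DC ∥ EB ∩ CB ∥ DE]
   → E = (1, 4)
3. A_x = -12  [AE · DC = -213 ∩ 2·signedArea(EDA) = -130]
4. A_y = -18  [AE · DC = -213 ∩ 2·signedArea(EDA) = -130]
   → A = (-12, -18)

A = (-12, -18)
E = (1, 4)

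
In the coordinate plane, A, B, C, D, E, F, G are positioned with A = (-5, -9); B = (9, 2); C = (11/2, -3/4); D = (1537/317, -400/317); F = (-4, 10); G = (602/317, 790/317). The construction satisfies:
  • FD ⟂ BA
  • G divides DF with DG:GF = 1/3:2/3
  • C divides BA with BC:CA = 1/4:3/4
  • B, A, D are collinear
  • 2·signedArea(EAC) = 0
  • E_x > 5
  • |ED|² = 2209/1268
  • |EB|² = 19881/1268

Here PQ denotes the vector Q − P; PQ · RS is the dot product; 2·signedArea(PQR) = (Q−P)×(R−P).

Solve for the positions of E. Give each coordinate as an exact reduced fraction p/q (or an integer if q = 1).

E = (1866/317, -283/634)

1. E_x = 1866/317  [line -33/4·x + 21/2·y + 213/4 = 0 ∩ |ED|² = 2209/1268]
2. E_y = -283/634  [line -33/4·x + 21/2·y + 213/4 = 0 ∩ |ED|² = 2209/1268]
   → E = (1866/317, -283/634)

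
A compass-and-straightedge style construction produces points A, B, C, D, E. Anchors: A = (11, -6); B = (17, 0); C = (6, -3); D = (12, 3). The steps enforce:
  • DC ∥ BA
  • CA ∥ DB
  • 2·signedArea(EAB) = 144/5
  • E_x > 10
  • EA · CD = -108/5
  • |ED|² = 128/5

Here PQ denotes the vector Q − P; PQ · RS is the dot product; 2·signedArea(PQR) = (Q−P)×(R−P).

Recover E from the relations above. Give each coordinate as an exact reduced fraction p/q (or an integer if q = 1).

E = (52/5, -9/5)

1. E_x = 52/5  [EA · CD = -108/5 ∩ 2·signedArea(EAB) = 144/5]
2. E_y = -9/5  [EA · CD = -108/5 ∩ 2·signedArea(EAB) = 144/5]
   → E = (52/5, -9/5)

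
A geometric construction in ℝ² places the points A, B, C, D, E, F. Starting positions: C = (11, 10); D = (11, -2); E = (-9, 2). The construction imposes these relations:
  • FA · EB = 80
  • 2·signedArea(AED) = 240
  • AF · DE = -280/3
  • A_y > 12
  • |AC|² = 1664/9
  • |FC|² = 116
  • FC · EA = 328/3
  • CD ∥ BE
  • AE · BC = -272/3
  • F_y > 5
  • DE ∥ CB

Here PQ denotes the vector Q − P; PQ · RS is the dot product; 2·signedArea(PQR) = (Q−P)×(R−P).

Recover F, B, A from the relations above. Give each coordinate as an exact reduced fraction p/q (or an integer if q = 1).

A = (-7/3, 38/3)
B = (-9, 14)
F = (1, 6)

1. B_x = -9  [CD ∥ BE ∩ DE ∥ CB]
2. B_y = 14  [CD ∥ BE ∩ DE ∥ CB]
   → B = (-9, 14)
3. A_x = -7/3  [2·signedArea(AED) = 240 ∩ AE · BC = -272/3]
4. A_y = 38/3  [2·signedArea(AED) = 240 ∩ AE · BC = -272/3]
   → A = (-7/3, 38/3)
5. F_x = 1  [FC · EA = 328/3 ∩ AF · DE = -280/3]
6. F_y = 6  [FC · EA = 328/3 ∩ AF · DE = -280/3]
   → F = (1, 6)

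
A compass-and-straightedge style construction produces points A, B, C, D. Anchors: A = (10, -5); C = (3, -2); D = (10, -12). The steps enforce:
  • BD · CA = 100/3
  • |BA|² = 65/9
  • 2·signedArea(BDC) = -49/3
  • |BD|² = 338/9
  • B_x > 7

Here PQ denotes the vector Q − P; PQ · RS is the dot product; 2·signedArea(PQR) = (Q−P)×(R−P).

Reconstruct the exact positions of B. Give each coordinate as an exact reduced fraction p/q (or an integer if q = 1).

B = (23/3, -19/3)

1. B_x = 23/3  [BD · CA = 100/3 ∩ 2·signedArea(BDC) = -49/3]
2. B_y = -19/3  [BD · CA = 100/3 ∩ 2·signedArea(BDC) = -49/3]
   → B = (23/3, -19/3)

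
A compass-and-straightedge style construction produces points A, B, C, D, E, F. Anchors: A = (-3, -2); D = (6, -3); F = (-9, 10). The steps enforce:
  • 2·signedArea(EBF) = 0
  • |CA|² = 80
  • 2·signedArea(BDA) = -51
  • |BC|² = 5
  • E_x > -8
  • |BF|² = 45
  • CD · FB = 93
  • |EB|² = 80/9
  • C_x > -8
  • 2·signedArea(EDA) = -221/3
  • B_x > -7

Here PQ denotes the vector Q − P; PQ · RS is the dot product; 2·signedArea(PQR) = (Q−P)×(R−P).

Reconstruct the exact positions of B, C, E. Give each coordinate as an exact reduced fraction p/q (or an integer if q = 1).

B = (-6, 4)
C = (-7, 6)
E = (-22/3, 20/3)

1. B_x = -6  [line -1·x + -9·y + 30 = 0 ∩ |BF|² = 45]
2. B_y = 4  [line -1·x + -9·y + 30 = 0 ∩ |BF|² = 45]
   → B = (-6, 4)
3. C_x = -7  [line -3·x + 6·y + -57 = 0 ∩ |CA|² = 80]
4. C_y = 6  [line -3·x + 6·y + -57 = 0 ∩ |CA|² = 80]
   → C = (-7, 6)
5. E_x = -22/3  [2·signedArea(EBF) = 0 ∩ 2·signedArea(EDA) = -221/3]
6. E_y = 20/3  [2·signedArea(EBF) = 0 ∩ 2·signedArea(EDA) = -221/3]
   → E = (-22/3, 20/3)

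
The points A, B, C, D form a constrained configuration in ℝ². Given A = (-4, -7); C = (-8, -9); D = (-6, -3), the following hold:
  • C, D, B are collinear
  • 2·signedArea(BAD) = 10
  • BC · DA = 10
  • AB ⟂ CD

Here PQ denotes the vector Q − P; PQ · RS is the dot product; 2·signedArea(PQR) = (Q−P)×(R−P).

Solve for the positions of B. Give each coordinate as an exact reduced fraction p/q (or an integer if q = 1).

B = (-7, -6)

1. B_x = -7  [C, D, B are collinear ∩ AB ⟂ CD]
2. B_y = -6  [C, D, B are collinear ∩ AB ⟂ CD]
   → B = (-7, -6)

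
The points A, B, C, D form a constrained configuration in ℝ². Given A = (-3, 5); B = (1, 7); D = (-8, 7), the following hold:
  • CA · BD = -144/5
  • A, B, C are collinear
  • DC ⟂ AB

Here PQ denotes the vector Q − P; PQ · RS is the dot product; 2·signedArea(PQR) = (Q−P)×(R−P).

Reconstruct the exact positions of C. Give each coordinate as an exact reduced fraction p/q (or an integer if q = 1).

1. C_x = -31/5  [A, B, C are collinear ∩ DC ⟂ AB]
2. C_y = 17/5  [A, B, C are collinear ∩ DC ⟂ AB]
   → C = (-31/5, 17/5)

C = (-31/5, 17/5)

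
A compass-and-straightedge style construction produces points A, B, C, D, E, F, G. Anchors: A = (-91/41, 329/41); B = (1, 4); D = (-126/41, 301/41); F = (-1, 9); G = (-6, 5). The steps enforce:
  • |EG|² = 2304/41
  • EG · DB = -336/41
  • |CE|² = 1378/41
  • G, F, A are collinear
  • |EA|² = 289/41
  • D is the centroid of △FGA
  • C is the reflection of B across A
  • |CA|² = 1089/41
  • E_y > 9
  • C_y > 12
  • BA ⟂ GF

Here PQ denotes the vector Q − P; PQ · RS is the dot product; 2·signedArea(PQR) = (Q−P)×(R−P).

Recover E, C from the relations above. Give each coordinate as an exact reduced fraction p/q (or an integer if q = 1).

C = (-223/41, 494/41)
E = (-6/41, 397/41)

1. E_x = -6/41  [line -167/41·x + 137/41·y + -1351/41 = 0 ∩ |EG|² = 2304/41]
2. E_y = 397/41  [line -167/41·x + 137/41·y + -1351/41 = 0 ∩ |EG|² = 2304/41]
   → E = (-6/41, 397/41)
3. C_x = -223/41  [C is the reflection of B across A]
4. C_y = 494/41  [C is the reflection of B across A]
   → C = (-223/41, 494/41)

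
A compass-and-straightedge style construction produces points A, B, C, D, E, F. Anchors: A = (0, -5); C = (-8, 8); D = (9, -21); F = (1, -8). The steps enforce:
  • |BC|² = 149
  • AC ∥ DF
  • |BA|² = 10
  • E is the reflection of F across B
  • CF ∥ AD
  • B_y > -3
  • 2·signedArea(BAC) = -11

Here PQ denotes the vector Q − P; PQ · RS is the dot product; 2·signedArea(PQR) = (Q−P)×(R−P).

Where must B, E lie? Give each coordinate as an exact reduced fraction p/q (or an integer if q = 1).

1. B_x = -1  [line -13·x + -8·y + -29 = 0 ∩ |BA|² = 10]
2. B_y = -2  [line -13·x + -8·y + -29 = 0 ∩ |BA|² = 10]
   → B = (-1, -2)
3. E_x = -3  [E is the reflection of F across B]
4. E_y = 4  [E is the reflection of F across B]
   → E = (-3, 4)

B = (-1, -2)
E = (-3, 4)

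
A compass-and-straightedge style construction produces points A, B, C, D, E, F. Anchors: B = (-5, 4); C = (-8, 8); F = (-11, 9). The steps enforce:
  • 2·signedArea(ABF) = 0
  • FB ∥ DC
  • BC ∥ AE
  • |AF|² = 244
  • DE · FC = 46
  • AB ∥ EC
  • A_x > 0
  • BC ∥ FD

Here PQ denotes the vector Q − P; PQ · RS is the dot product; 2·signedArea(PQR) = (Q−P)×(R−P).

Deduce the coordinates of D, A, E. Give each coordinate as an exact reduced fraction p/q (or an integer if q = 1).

A = (1, -1)
D = (-14, 13)
E = (-2, 3)

1. D_x = -14  [FB ∥ DC ∩ BC ∥ FD]
2. D_y = 13  [FB ∥ DC ∩ BC ∥ FD]
   → D = (-14, 13)
3. A_x = 1  [line -5·x + -6·y + -1 = 0 ∩ |AF|² = 244]
4. A_y = -1  [line -5·x + -6·y + -1 = 0 ∩ |AF|² = 244]
   → A = (1, -1)
5. E_x = -2  [AB ∥ EC ∩ BC ∥ AE]
6. E_y = 3  [AB ∥ EC ∩ BC ∥ AE]
   → E = (-2, 3)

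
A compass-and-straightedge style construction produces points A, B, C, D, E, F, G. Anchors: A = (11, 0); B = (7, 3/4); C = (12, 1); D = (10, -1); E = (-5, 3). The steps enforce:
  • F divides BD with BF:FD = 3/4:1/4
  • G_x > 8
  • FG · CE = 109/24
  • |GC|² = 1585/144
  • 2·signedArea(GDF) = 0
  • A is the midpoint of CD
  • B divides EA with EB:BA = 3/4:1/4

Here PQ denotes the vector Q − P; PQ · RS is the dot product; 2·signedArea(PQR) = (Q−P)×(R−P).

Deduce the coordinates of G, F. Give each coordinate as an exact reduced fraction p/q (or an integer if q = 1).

1. F_x = 37/4  [F divides BD with BF:FD = 3/4:1/4]
2. F_y = -9/16  [F divides BD with BF:FD = 3/4:1/4]
   → F = (37/4, -9/16)
3. G_x = 9  [2·signedArea(GDF) = 0 ∩ FG · CE = 109/24]
4. G_y = -5/12  [2·signedArea(GDF) = 0 ∩ FG · CE = 109/24]
   → G = (9, -5/12)

F = (37/4, -9/16)
G = (9, -5/12)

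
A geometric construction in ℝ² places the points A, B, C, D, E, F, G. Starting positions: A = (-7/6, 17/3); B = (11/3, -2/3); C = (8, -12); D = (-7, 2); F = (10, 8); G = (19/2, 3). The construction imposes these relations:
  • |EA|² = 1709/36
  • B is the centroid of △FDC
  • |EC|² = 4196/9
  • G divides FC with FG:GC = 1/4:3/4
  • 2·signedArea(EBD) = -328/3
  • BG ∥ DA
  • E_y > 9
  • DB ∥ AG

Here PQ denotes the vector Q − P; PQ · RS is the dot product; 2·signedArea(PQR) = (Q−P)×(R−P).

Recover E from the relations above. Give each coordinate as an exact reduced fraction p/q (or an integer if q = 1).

1. E_x = 14/3  [line -8/3·x + -32/3·y + 112 = 0 ∩ |EC|² = 4196/9]
2. E_y = 28/3  [line -8/3·x + -32/3·y + 112 = 0 ∩ |EC|² = 4196/9]
   → E = (14/3, 28/3)

E = (14/3, 28/3)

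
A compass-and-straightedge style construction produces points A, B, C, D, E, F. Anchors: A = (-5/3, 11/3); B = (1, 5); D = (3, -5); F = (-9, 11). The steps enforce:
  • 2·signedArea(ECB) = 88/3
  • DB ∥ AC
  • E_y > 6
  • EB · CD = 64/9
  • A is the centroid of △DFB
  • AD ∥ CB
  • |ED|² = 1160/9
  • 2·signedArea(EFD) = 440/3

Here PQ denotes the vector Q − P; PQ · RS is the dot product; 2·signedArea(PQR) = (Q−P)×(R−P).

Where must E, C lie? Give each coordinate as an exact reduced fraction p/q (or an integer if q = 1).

C = (-11/3, 41/3)
E = (11/3, 19/3)

1. E_x = 11/3  [line 16·x + 12·y + -404/3 = 0 ∩ |ED|² = 1160/9]
2. E_y = 19/3  [line 16·x + 12·y + -404/3 = 0 ∩ |ED|² = 1160/9]
   → E = (11/3, 19/3)
3. C_x = -11/3  [2·signedArea(ECB) = 88/3 ∩ AD ∥ CB]
4. C_y = 41/3  [2·signedArea(ECB) = 88/3 ∩ AD ∥ CB]
   → C = (-11/3, 41/3)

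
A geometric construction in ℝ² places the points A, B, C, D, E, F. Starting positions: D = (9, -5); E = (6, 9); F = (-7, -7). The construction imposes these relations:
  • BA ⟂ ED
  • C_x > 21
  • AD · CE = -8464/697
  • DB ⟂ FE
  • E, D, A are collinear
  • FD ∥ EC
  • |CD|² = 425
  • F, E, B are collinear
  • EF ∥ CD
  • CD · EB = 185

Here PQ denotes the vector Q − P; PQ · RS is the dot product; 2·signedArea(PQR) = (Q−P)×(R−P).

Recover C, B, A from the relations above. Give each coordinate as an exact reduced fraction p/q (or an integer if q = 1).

1. C_x = 22  [EF ∥ CD ∩ FD ∥ EC]
2. C_y = 11  [EF ∥ CD ∩ FD ∥ EC]
   → C = (22, 11)
3. B_x = 29/85  [F, E, B are collinear ∩ DB ⟂ FE]
4. B_y = 173/85  [F, E, B are collinear ∩ DB ⟂ FE]
   → B = (29/85, 173/85)
5. A_x = 25017/3485  [E, D, A are collinear ∩ BA ⟂ ED]
6. A_y = 12199/3485  [E, D, A are collinear ∩ BA ⟂ ED]
   → A = (25017/3485, 12199/3485)

A = (25017/3485, 12199/3485)
B = (29/85, 173/85)
C = (22, 11)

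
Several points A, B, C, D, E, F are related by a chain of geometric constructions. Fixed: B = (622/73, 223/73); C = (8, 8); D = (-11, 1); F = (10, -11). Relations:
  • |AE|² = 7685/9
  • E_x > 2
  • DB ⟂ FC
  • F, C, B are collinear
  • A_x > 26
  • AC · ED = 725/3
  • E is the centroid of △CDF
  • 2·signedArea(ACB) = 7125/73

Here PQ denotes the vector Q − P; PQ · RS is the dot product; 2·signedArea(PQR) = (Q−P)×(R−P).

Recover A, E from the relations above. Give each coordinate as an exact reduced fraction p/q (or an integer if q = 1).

1. E_x = 7/3  [E is the centroid of △CDF]
2. E_y = -2/3  [E is the centroid of △CDF]
   → E = (7/3, -2/3)
3. A_x = 27  [AC · ED = 725/3 ∩ 2·signedArea(ACB) = 7125/73]
4. A_y = 15  [AC · ED = 725/3 ∩ 2·signedArea(ACB) = 7125/73]
   → A = (27, 15)

A = (27, 15)
E = (7/3, -2/3)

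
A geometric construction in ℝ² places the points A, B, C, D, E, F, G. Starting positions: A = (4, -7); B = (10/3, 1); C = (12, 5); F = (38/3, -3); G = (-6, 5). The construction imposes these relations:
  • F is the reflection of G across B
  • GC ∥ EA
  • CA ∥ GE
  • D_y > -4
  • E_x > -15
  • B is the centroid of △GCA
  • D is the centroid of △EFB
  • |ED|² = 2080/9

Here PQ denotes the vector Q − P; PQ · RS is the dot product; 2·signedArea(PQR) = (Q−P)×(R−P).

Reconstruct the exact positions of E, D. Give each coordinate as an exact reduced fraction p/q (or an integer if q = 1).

D = (2/3, -3)
E = (-14, -7)

1. E_x = -14  [GC ∥ EA ∩ CA ∥ GE]
2. E_y = -7  [GC ∥ EA ∩ CA ∥ GE]
   → E = (-14, -7)
3. D_x = 2/3  [D is the centroid of △EFB]
4. D_y = -3  [D is the centroid of △EFB]
   → D = (2/3, -3)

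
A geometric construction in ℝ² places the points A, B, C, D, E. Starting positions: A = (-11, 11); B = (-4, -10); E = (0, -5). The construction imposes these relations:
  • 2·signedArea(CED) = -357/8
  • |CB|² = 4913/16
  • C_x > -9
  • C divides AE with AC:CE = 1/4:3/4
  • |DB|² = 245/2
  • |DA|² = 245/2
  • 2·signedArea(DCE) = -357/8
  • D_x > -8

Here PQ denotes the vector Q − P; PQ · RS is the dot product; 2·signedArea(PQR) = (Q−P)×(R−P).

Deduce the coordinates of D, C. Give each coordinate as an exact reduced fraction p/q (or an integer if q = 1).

1. C_x = -33/4  [C divides AE with AC:CE = 1/4:3/4]
2. C_y = 7  [C divides AE with AC:CE = 1/4:3/4]
   → C = (-33/4, 7)
3. D_x = -15/2  [line 12·x + 33/4·y + 687/8 = 0 ∩ |DA|² = 245/2]
4. D_y = 1/2  [line 12·x + 33/4·y + 687/8 = 0 ∩ |DA|² = 245/2]
   → D = (-15/2, 1/2)

C = (-33/4, 7)
D = (-15/2, 1/2)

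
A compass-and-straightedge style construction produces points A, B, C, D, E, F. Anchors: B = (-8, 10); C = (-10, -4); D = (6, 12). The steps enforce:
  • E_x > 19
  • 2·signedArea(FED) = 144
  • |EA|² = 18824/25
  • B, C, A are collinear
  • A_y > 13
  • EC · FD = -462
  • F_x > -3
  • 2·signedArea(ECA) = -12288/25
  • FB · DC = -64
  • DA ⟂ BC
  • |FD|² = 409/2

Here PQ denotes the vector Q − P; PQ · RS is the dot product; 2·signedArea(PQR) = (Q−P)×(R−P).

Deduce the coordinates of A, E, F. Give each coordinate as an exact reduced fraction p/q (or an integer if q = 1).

1. A_x = -186/25  [B, C, A are collinear ∩ DA ⟂ BC]
2. A_y = 348/25  [B, C, A are collinear ∩ DA ⟂ BC]
   → A = (-186/25, 348/25)
3. E_x = 20  [line -448/25·x + 64/25·y + 8064/25 = 0 ∩ |EA|² = 18824/25]
4. E_y = 14  [line -448/25·x + 64/25·y + 8064/25 = 0 ∩ |EA|² = 18824/25]
   → E = (20, 14)
5. F_x = -5/2  [EC · FD = -462 ∩ FB · DC = -64]
6. F_y = 1/2  [EC · FD = -462 ∩ FB · DC = -64]
   → F = (-5/2, 1/2)

A = (-186/25, 348/25)
E = (20, 14)
F = (-5/2, 1/2)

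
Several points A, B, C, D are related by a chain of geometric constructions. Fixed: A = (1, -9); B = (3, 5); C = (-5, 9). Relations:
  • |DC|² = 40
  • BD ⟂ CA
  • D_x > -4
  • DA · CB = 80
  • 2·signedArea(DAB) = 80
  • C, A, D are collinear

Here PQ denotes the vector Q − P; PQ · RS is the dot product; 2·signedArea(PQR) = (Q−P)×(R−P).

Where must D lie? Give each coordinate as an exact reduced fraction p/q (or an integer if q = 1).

1. D_x = -3  [C, A, D are collinear ∩ BD ⟂ CA]
2. D_y = 3  [C, A, D are collinear ∩ BD ⟂ CA]
   → D = (-3, 3)

D = (-3, 3)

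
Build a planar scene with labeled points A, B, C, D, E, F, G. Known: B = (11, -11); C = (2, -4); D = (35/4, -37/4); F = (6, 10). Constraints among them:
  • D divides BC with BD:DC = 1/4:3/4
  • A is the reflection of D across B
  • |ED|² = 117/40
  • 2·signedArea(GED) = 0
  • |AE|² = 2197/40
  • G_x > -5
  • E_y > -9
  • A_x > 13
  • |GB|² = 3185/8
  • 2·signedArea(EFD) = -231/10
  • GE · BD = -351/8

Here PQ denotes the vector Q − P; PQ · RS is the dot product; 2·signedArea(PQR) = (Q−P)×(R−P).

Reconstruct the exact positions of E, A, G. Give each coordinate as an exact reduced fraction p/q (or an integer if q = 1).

1. E_x = 37/5  [line 77/4·x + 11/4·y + -1199/10 = 0 ∩ |ED|² = 117/40]
2. E_y = -41/5  [line 77/4·x + 11/4·y + -1199/10 = 0 ∩ |ED|² = 117/40]
   → E = (37/5, -41/5)
3. A_x = 53/4  [A is the reflection of D across B]
4. A_y = -51/4  [A is the reflection of D across B]
   → A = (53/4, -51/4)
5. G_x = -19/4  [2·signedArea(GED) = 0 ∩ GE · BD = -351/8]
6. G_y = 5/4  [2·signedArea(GED) = 0 ∩ GE · BD = -351/8]
   → G = (-19/4, 5/4)

A = (53/4, -51/4)
E = (37/5, -41/5)
G = (-19/4, 5/4)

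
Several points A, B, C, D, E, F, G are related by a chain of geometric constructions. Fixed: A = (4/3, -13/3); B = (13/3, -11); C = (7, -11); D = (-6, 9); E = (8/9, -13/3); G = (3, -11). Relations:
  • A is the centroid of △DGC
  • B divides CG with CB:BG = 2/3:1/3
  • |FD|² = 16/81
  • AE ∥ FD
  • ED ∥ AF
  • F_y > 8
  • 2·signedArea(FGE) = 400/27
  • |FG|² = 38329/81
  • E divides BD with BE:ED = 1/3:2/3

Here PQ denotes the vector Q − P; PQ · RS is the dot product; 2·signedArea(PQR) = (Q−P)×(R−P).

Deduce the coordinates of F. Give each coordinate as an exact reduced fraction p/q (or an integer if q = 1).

F = (-50/9, 9)

1. F_x = -50/9  [AE ∥ FD ∩ ED ∥ AF]
2. F_y = 9  [AE ∥ FD ∩ ED ∥ AF]
   → F = (-50/9, 9)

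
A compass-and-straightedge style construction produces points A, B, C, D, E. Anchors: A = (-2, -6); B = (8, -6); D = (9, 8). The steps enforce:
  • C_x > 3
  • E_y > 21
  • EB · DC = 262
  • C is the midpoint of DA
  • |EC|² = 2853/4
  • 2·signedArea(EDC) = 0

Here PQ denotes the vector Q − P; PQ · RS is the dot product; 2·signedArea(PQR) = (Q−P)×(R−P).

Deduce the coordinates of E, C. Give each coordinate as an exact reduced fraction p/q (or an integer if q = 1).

C = (7/2, 1)
E = (20, 22)

1. C_x = 7/2  [C is the midpoint of DA]
2. C_y = 1  [C is the midpoint of DA]
   → C = (7/2, 1)
3. E_x = 20  [2·signedArea(EDC) = 0 ∩ EB · DC = 262]
4. E_y = 22  [2·signedArea(EDC) = 0 ∩ EB · DC = 262]
   → E = (20, 22)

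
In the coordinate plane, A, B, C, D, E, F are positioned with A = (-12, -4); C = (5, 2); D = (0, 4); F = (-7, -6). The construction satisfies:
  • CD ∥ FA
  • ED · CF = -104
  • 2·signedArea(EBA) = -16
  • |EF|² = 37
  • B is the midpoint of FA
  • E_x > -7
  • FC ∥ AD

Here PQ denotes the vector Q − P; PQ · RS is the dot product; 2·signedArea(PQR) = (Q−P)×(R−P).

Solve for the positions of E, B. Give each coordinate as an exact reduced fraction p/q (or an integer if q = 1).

1. B_x = -19/2  [B is the midpoint of FA]
2. B_y = -5  [B is the midpoint of FA]
   → B = (-19/2, -5)
3. E_x = -6  [ED · CF = -104 ∩ 2·signedArea(EBA) = -16]
4. E_y = 0  [ED · CF = -104 ∩ 2·signedArea(EBA) = -16]
   → E = (-6, 0)

B = (-19/2, -5)
E = (-6, 0)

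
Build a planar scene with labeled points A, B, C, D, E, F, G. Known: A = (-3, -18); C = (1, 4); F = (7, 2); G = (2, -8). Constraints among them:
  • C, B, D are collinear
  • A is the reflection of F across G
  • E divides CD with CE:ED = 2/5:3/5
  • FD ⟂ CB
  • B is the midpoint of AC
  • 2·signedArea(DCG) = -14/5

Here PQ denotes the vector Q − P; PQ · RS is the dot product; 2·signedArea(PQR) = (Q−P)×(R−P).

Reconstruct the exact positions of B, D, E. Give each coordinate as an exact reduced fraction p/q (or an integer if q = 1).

B = (-1, -7)
D = (21/25, 78/25)
E = (117/125, 456/125)

1. B_x = -1  [B is the midpoint of AC]
2. B_y = -7  [B is the midpoint of AC]
   → B = (-1, -7)
3. D_x = 21/25  [C, B, D are collinear ∩ FD ⟂ CB]
4. D_y = 78/25  [C, B, D are collinear ∩ FD ⟂ CB]
   → D = (21/25, 78/25)
5. E_x = 117/125  [E divides CD with CE:ED = 2/5:3/5]
6. E_y = 456/125  [E divides CD with CE:ED = 2/5:3/5]
   → E = (117/125, 456/125)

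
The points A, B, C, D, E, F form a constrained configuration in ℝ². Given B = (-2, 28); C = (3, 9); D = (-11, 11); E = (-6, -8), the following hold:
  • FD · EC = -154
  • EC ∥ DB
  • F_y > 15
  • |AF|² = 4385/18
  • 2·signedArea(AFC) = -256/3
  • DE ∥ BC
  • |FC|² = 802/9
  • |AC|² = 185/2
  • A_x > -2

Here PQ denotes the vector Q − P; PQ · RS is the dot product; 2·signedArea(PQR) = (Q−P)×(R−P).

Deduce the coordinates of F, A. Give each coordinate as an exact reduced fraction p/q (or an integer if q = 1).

1. F_x = -10/3  [line -9·x + -17·y + 242 = 0 ∩ |FC|² = 802/9]
2. F_y = 16  [line -9·x + -17·y + 242 = 0 ∩ |FC|² = 802/9]
   → F = (-10/3, 16)
3. A_x = -3/2  [line 7·x + 19/3·y + 22/3 = 0 ∩ |AF|² = 4385/18]
4. A_y = 1/2  [line 7·x + 19/3·y + 22/3 = 0 ∩ |AF|² = 4385/18]
   → A = (-3/2, 1/2)

A = (-3/2, 1/2)
F = (-10/3, 16)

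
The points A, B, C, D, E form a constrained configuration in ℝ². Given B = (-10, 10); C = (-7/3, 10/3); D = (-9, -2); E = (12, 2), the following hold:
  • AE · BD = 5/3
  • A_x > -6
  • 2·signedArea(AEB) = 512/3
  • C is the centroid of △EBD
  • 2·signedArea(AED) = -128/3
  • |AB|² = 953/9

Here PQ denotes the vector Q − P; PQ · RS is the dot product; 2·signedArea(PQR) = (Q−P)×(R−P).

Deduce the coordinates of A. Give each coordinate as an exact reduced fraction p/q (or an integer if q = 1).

1. A_x = -17/3  [2·signedArea(AED) = -128/3 ∩ 2·signedArea(AEB) = 512/3]
2. A_y = 2/3  [2·signedArea(AED) = -128/3 ∩ 2·signedArea(AEB) = 512/3]
   → A = (-17/3, 2/3)

A = (-17/3, 2/3)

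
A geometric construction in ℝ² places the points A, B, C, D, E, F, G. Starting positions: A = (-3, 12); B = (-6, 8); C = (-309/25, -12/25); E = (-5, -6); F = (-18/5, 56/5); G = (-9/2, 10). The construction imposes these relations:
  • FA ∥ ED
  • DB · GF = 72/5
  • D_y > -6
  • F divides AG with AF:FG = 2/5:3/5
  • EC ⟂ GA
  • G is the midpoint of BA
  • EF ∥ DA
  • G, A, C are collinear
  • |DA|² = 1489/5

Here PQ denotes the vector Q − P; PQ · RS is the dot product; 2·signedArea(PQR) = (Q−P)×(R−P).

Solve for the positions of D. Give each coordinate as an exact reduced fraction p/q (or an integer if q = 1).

1. D_x = -22/5  [EF ∥ DA ∩ FA ∥ ED]
2. D_y = -26/5  [EF ∥ DA ∩ FA ∥ ED]
   → D = (-22/5, -26/5)

D = (-22/5, -26/5)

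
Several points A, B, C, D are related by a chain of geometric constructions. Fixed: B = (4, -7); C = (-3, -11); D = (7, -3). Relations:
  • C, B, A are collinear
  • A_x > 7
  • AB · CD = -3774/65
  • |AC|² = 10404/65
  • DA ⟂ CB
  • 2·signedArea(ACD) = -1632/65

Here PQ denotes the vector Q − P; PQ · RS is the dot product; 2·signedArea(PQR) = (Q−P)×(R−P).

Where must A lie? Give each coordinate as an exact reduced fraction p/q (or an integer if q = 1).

1. A_x = 519/65  [C, B, A are collinear ∩ DA ⟂ CB]
2. A_y = -307/65  [C, B, A are collinear ∩ DA ⟂ CB]
   → A = (519/65, -307/65)

A = (519/65, -307/65)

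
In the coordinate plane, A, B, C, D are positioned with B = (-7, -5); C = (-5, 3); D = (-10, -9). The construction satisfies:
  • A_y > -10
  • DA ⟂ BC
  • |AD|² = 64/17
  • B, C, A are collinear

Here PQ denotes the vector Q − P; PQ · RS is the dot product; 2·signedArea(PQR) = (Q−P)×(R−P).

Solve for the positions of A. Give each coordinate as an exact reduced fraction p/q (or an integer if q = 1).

1. A_x = -138/17  [B, C, A are collinear ∩ DA ⟂ BC]
2. A_y = -161/17  [B, C, A are collinear ∩ DA ⟂ BC]
   → A = (-138/17, -161/17)

A = (-138/17, -161/17)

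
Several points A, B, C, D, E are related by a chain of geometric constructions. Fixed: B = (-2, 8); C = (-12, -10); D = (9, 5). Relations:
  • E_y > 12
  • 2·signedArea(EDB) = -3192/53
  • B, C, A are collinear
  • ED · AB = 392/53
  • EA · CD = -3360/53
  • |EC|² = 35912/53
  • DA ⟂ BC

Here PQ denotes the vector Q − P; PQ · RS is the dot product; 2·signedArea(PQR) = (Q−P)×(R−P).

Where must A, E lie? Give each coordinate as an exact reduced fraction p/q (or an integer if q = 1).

1. A_x = -36/53  [B, C, A are collinear ∩ DA ⟂ BC]
2. A_y = 550/53  [B, C, A are collinear ∩ DA ⟂ BC]
   → A = (-36/53, 550/53)
3. E_x = 34/53  [ED · AB = 392/53 ∩ EA · CD = -3360/53]
4. E_y = 676/53  [ED · AB = 392/53 ∩ EA · CD = -3360/53]
   → E = (34/53, 676/53)

A = (-36/53, 550/53)
E = (34/53, 676/53)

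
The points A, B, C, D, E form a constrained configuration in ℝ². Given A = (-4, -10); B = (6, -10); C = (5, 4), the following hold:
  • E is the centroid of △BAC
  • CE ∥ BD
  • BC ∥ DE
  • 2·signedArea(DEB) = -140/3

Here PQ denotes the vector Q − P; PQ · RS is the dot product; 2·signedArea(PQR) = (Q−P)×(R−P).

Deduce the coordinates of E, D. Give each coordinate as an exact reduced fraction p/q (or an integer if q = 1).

1. E_x = 7/3  [E is the centroid of △BAC]
2. E_y = -16/3  [E is the centroid of △BAC]
   → E = (7/3, -16/3)
3. D_x = 10/3  [BC ∥ DE ∩ CE ∥ BD]
4. D_y = -58/3  [BC ∥ DE ∩ CE ∥ BD]
   → D = (10/3, -58/3)

D = (10/3, -58/3)
E = (7/3, -16/3)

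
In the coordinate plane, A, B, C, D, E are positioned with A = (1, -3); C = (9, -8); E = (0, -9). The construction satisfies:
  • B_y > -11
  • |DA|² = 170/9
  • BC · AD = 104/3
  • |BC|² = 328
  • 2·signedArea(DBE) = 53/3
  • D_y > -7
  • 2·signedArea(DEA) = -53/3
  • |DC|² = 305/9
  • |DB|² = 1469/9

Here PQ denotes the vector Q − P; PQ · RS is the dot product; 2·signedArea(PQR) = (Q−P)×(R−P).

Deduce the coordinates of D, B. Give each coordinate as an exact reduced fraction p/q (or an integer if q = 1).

1. D_x = 10/3  [line -6·x + 1·y + 80/3 = 0 ∩ |DC|² = 305/9]
2. D_y = -20/3  [line -6·x + 1·y + 80/3 = 0 ∩ |DC|² = 305/9]
   → D = (10/3, -20/3)
3. B_x = -9  [2·signedArea(DBE) = 53/3 ∩ BC · AD = 104/3]
4. B_y = -10  [2·signedArea(DBE) = 53/3 ∩ BC · AD = 104/3]
   → B = (-9, -10)

B = (-9, -10)
D = (10/3, -20/3)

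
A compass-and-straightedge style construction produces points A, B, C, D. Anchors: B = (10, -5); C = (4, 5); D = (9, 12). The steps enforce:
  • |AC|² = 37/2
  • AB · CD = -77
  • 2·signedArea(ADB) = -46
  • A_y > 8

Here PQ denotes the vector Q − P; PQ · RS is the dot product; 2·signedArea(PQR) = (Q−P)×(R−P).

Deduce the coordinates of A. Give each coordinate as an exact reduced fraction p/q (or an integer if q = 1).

1. A_x = 13/2  [AB · CD = -77 ∩ 2·signedArea(ADB) = -46]
2. A_y = 17/2  [AB · CD = -77 ∩ 2·signedArea(ADB) = -46]
   → A = (13/2, 17/2)

A = (13/2, 17/2)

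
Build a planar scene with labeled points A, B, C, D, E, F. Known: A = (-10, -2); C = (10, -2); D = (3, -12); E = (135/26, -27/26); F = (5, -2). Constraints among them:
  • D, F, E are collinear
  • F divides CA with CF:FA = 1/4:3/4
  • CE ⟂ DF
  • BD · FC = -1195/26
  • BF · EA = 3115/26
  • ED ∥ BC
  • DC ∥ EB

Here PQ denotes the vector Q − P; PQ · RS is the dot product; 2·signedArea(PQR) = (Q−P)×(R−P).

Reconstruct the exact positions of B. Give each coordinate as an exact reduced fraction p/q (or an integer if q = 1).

1. B_x = 317/26  [ED ∥ BC ∩ DC ∥ EB]
2. B_y = 233/26  [ED ∥ BC ∩ DC ∥ EB]
   → B = (317/26, 233/26)

B = (317/26, 233/26)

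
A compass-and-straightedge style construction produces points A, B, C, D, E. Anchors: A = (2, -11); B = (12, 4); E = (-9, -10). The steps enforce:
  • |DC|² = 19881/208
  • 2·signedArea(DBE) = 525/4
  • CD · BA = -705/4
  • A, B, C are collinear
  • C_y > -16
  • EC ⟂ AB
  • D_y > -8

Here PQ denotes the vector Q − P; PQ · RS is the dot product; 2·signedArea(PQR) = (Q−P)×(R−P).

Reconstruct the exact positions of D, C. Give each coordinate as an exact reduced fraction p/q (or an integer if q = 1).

C = (-12/13, -200/13)
D = (9/2, -29/4)

1. C_x = -12/13  [A, B, C are collinear ∩ EC ⟂ AB]
2. C_y = -200/13  [A, B, C are collinear ∩ EC ⟂ AB]
   → C = (-12/13, -200/13)
3. D_x = 9/2  [2·signedArea(DBE) = 525/4 ∩ CD · BA = -705/4]
4. D_y = -29/4  [2·signedArea(DBE) = 525/4 ∩ CD · BA = -705/4]
   → D = (9/2, -29/4)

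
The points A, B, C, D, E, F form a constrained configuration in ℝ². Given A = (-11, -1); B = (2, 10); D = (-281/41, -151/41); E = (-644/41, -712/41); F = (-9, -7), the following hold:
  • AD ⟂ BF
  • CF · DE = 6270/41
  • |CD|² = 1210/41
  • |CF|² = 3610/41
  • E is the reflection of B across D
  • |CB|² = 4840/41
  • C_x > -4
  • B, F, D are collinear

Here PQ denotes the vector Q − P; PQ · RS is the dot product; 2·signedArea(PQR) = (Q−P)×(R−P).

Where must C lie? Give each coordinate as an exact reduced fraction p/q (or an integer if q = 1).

C = (-160/41, 36/41)

1. C_x = -160/41  [line 363/41·x + 561/41·y + 924/41 = 0 ∩ |CF|² = 3610/41]
2. C_y = 36/41  [line 363/41·x + 561/41·y + 924/41 = 0 ∩ |CF|² = 3610/41]
   → C = (-160/41, 36/41)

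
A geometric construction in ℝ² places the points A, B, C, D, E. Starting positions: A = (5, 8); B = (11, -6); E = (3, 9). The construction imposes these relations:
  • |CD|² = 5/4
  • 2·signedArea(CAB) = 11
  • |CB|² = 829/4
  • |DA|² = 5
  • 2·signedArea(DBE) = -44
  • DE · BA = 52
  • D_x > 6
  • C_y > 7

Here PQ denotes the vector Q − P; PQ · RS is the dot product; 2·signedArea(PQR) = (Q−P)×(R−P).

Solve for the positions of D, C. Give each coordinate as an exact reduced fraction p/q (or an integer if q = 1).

1. D_x = 7  [DE · BA = 52 ∩ 2·signedArea(DBE) = -44]
2. D_y = 7  [DE · BA = 52 ∩ 2·signedArea(DBE) = -44]
   → D = (7, 7)
3. C_x = 6  [line 14·x + 6·y + -129 = 0 ∩ |CD|² = 5/4]
4. C_y = 15/2  [line 14·x + 6·y + -129 = 0 ∩ |CD|² = 5/4]
   → C = (6, 15/2)

C = (6, 15/2)
D = (7, 7)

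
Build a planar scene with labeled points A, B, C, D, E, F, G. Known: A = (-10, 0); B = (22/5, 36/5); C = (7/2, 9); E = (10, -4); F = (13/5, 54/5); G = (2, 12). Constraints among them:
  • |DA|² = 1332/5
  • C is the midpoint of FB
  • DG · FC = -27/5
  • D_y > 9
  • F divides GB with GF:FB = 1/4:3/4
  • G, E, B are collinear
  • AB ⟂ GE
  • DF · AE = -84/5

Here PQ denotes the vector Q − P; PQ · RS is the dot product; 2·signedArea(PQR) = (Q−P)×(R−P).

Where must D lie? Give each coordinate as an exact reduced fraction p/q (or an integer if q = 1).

1. D_x = 16/5  [DF · AE = -84/5 ∩ DG · FC = -27/5]
2. D_y = 48/5  [DF · AE = -84/5 ∩ DG · FC = -27/5]
   → D = (16/5, 48/5)

D = (16/5, 48/5)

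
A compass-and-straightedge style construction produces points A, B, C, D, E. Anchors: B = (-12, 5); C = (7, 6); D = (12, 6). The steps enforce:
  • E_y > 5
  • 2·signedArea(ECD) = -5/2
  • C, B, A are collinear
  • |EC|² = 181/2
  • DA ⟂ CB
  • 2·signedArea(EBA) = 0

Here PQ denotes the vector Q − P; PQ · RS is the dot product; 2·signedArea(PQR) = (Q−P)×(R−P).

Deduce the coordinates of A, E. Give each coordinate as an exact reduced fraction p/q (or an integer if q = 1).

A = (4339/362, 2267/362)
E = (-5/2, 11/2)

1. A_x = 4339/362  [C, B, A are collinear ∩ DA ⟂ CB]
2. A_y = 2267/362  [C, B, A are collinear ∩ DA ⟂ CB]
   → A = (4339/362, 2267/362)
3. E_x = -5/2  [2·signedArea(EBA) = 0 ∩ 2·signedArea(ECD) = -5/2]
4. E_y = 11/2  [2·signedArea(EBA) = 0 ∩ 2·signedArea(ECD) = -5/2]
   → E = (-5/2, 11/2)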